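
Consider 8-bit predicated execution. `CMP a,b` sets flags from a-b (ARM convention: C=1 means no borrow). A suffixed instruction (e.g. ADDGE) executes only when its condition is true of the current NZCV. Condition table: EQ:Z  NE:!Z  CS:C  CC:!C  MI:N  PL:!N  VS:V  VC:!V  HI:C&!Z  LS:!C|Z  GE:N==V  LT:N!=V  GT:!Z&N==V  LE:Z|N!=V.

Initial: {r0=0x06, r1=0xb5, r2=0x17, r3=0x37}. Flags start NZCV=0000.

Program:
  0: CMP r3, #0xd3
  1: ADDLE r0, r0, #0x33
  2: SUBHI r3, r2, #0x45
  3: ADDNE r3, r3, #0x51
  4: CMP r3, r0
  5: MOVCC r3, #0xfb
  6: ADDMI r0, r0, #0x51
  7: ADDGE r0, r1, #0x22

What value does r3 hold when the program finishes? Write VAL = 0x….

VAL = 0x88

[0] flags=0000 → (cmp)
[1] flags=0000 LE?F → skip
[2] flags=0000 HI?F → skip
[3] flags=0000 NE?T → r3=0x88
[4] flags=1010 → (cmp)
[5] flags=1010 CC?F → skip
[6] flags=1010 MI?T → r0=0x57
[7] flags=1010 GE?F → skip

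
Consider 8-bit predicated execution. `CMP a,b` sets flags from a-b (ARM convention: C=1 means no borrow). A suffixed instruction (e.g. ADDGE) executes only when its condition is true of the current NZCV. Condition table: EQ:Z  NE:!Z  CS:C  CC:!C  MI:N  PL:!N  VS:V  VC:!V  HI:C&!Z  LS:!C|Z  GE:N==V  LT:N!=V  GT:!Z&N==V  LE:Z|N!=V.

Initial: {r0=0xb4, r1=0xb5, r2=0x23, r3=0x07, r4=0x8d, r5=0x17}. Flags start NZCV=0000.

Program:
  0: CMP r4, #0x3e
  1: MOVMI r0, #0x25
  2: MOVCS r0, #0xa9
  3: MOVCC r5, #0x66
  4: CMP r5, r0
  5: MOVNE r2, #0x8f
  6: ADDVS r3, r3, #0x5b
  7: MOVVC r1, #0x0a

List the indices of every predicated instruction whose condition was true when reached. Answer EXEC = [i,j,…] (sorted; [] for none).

EXEC = [2,5,7]

[0] flags=0011 → (cmp)
[1] flags=0011 MI?F → skip
[2] flags=0011 CS?T → r0=0xa9
[3] flags=0011 CC?F → skip
[4] flags=0000 → (cmp)
[5] flags=0000 NE?T → r2=0x8f
[6] flags=0000 VS?F → skip
[7] flags=0000 VC?T → r1=0x0a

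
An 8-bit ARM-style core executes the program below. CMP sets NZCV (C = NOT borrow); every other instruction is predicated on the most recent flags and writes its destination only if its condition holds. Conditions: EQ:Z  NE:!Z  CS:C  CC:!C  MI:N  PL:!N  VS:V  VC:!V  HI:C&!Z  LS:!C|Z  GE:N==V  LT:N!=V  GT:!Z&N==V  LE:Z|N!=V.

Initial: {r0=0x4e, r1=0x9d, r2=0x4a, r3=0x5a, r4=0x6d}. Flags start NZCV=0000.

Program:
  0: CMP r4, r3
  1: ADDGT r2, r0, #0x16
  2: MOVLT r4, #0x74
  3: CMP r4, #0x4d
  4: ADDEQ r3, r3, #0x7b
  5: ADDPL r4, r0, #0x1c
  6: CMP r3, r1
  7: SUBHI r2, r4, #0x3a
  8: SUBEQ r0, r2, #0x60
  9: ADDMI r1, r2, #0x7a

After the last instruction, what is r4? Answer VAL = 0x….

VAL = 0x6a

0: ✓ CMP  NZCV=0010
1: ✓ ADDGT  r2←0x64
2: · MOVLT
3: ✓ CMP  NZCV=0010
4: · ADDEQ
5: ✓ ADDPL  r4←0x6a
6: ✓ CMP  NZCV=1001
7: · SUBHI
8: · SUBEQ
9: ✓ ADDMI  r1←0xde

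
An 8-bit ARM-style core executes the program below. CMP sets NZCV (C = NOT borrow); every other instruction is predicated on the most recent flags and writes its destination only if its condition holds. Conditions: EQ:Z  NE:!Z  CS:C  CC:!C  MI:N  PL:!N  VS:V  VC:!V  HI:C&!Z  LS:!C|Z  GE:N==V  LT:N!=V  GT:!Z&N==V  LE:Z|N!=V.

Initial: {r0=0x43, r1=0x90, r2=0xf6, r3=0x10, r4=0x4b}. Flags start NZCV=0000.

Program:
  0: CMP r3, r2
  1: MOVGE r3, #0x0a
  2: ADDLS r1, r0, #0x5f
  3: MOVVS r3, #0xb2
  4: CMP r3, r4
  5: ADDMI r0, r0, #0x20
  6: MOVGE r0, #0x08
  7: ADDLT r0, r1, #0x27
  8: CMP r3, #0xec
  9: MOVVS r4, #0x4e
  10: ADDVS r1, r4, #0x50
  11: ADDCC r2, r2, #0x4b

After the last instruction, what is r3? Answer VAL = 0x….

VAL = 0x0a

0: ✓ CMP  NZCV=0000
1: ✓ MOVGE  r3←0x0a
2: ✓ ADDLS  r1←0xa2
3: · MOVVS
4: ✓ CMP  NZCV=1000
5: ✓ ADDMI  r0←0x63
6: · MOVGE
7: ✓ ADDLT  r0←0xc9
8: ✓ CMP  NZCV=0000
9: · MOVVS
10: · ADDVS
11: ✓ ADDCC  r2←0x41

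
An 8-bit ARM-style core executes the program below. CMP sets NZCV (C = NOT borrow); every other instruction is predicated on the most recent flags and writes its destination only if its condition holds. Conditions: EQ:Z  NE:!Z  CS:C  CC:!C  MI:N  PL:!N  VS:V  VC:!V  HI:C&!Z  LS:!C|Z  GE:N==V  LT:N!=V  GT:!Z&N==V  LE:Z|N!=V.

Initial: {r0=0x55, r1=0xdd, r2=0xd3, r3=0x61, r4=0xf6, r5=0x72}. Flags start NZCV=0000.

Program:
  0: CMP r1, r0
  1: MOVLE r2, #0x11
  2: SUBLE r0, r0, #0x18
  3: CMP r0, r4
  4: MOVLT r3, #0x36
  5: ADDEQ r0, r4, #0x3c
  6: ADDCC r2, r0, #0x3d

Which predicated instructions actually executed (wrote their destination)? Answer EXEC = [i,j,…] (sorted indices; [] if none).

EXEC = [1,2,6]

[0] flags=1010 → (cmp)
[1] flags=1010 LE?T → r2=0x11
[2] flags=1010 LE?T → r0=0x3d
[3] flags=0000 → (cmp)
[4] flags=0000 LT?F → skip
[5] flags=0000 EQ?F → skip
[6] flags=0000 CC?T → r2=0x7a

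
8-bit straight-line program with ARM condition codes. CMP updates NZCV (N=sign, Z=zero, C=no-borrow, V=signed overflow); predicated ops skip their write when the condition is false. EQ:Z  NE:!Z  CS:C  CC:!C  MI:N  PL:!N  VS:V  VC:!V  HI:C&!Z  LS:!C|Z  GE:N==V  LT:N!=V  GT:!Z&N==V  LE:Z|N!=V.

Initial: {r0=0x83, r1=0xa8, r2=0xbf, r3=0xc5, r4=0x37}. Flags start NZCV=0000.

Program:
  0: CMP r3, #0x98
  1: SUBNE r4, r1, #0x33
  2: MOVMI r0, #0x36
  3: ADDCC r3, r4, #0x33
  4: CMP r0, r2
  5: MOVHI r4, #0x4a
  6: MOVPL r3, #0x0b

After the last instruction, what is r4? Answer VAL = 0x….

VAL = 0x75

[0] flags=0010 → (cmp)
[1] flags=0010 NE?T → r4=0x75
[2] flags=0010 MI?F → skip
[3] flags=0010 CC?F → skip
[4] flags=1000 → (cmp)
[5] flags=1000 HI?F → skip
[6] flags=1000 PL?F → skip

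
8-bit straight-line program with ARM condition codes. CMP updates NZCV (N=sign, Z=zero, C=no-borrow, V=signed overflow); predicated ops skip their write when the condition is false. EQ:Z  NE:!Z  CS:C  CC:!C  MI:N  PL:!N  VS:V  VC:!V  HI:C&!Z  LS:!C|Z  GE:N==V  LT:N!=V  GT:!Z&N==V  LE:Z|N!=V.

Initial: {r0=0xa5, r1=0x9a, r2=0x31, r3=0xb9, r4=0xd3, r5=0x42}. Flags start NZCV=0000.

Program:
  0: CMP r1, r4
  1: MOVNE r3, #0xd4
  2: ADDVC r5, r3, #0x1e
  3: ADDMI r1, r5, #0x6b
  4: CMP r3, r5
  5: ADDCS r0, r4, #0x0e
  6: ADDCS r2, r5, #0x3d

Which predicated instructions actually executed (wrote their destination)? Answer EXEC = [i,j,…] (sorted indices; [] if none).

EXEC = [1,2,3]

[0] flags=1000 → (cmp)
[1] flags=1000 NE?T → r3=0xd4
[2] flags=1000 VC?T → r5=0xf2
[3] flags=1000 MI?T → r1=0x5d
[4] flags=1000 → (cmp)
[5] flags=1000 CS?F → skip
[6] flags=1000 CS?F → skip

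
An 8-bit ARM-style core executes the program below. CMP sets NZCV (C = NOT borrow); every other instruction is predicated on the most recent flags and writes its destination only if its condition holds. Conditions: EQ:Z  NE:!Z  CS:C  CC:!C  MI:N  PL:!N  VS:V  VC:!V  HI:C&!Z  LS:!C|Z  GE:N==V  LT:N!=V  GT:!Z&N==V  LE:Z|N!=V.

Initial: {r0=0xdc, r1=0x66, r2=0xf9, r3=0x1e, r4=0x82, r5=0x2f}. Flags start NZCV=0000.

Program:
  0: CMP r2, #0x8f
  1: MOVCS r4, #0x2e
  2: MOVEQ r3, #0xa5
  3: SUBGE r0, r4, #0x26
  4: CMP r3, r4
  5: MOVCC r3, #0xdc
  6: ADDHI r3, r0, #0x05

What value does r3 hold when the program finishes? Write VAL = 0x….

0: ✓ CMP  NZCV=0010
1: ✓ MOVCS  r4←0x2e
2: · MOVEQ
3: ✓ SUBGE  r0←0x08
4: ✓ CMP  NZCV=1000
5: ✓ MOVCC  r3←0xdc
6: · ADDHI

VAL = 0xdc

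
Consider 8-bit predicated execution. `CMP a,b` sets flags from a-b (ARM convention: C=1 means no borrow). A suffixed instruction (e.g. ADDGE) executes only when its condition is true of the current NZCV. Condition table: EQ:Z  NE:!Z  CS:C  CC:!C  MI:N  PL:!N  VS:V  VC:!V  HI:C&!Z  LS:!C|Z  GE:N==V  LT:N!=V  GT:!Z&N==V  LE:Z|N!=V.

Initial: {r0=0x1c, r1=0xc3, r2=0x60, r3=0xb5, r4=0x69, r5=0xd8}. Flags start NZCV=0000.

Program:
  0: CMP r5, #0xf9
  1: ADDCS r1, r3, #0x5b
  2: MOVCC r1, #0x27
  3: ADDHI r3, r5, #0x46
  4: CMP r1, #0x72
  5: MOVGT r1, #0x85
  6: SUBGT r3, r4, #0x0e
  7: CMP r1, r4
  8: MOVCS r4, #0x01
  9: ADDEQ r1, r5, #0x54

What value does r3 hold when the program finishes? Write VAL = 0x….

VAL = 0xb5

0: ✓ CMP  NZCV=1000
1: · ADDCS
2: ✓ MOVCC  r1←0x27
3: · ADDHI
4: ✓ CMP  NZCV=1000
5: · MOVGT
6: · SUBGT
7: ✓ CMP  NZCV=1000
8: · MOVCS
9: · ADDEQ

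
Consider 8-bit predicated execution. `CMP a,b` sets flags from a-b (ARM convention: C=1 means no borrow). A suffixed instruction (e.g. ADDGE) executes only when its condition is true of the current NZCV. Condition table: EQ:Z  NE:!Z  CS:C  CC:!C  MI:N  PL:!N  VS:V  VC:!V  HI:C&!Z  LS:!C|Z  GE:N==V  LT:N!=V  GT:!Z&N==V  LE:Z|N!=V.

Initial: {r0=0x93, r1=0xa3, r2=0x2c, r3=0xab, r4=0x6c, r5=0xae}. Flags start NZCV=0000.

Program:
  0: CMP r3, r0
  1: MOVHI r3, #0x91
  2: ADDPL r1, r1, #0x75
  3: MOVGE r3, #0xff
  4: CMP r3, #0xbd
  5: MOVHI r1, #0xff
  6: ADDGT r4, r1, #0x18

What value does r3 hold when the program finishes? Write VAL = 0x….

VAL = 0xff

0: ✓ CMP  NZCV=0010
1: ✓ MOVHI  r3←0x91
2: ✓ ADDPL  r1←0x18
3: ✓ MOVGE  r3←0xff
4: ✓ CMP  NZCV=0010
5: ✓ MOVHI  r1←0xff
6: ✓ ADDGT  r4←0x17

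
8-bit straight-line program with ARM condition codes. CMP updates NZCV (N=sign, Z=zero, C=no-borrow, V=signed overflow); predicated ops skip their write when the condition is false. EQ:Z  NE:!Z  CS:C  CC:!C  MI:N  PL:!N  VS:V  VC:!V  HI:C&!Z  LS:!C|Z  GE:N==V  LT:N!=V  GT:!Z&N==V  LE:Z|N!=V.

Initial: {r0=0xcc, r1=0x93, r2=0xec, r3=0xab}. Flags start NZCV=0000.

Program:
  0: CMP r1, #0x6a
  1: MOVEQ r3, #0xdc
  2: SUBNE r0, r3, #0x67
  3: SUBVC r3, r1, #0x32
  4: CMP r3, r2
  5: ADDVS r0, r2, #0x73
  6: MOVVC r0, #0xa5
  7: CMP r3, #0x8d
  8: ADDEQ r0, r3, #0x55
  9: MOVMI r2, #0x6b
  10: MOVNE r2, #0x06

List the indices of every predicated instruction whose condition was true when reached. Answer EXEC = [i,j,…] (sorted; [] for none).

EXEC = [2,6,10]

0: ✓ CMP  NZCV=0011
1: · MOVEQ
2: ✓ SUBNE  r0←0x44
3: · SUBVC
4: ✓ CMP  NZCV=1000
5: · ADDVS
6: ✓ MOVVC  r0←0xa5
7: ✓ CMP  NZCV=0010
8: · ADDEQ
9: · MOVMI
10: ✓ MOVNE  r2←0x06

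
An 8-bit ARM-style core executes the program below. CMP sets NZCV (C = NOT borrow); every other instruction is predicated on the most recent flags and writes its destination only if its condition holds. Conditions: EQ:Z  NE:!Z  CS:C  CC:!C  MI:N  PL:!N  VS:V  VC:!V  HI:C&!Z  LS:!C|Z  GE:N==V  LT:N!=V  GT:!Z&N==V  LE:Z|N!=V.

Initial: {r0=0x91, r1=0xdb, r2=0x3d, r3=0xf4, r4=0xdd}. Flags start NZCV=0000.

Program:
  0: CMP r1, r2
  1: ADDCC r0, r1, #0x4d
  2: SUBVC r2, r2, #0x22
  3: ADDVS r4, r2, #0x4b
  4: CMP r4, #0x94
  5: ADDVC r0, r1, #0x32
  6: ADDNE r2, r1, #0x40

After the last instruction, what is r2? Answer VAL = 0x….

VAL = 0x1b

0: ✓ CMP  NZCV=1010
1: · ADDCC
2: ✓ SUBVC  r2←0x1b
3: · ADDVS
4: ✓ CMP  NZCV=0010
5: ✓ ADDVC  r0←0x0d
6: ✓ ADDNE  r2←0x1b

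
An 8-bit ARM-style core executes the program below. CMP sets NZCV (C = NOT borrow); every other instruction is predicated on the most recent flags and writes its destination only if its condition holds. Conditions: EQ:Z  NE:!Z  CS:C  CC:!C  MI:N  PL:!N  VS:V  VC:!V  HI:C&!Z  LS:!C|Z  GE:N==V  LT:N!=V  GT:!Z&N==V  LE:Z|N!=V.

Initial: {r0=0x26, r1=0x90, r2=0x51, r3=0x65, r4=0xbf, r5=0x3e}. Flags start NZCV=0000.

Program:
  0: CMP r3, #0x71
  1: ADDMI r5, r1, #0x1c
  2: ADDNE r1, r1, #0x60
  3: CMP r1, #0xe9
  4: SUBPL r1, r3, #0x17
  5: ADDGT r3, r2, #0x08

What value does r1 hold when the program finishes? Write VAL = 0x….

VAL = 0x4e

0: ✓ CMP  NZCV=1000
1: ✓ ADDMI  r5←0xac
2: ✓ ADDNE  r1←0xf0
3: ✓ CMP  NZCV=0010
4: ✓ SUBPL  r1←0x4e
5: ✓ ADDGT  r3←0x59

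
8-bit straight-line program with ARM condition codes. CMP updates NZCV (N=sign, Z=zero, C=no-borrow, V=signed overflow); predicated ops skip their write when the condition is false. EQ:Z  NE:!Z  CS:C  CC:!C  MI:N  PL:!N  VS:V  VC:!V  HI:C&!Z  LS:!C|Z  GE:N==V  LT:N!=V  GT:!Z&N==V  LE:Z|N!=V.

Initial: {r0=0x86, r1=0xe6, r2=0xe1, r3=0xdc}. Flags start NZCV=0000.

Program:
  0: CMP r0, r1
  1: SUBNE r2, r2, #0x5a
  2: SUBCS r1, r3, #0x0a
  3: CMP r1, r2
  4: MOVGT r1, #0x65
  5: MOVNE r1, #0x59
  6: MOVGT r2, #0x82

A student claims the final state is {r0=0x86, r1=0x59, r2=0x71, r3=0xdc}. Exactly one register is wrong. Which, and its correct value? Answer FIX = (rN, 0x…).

FIX = (r2, 0x82)

[0] flags=1000 → (cmp)
[1] flags=1000 NE?T → r2=0x87
[2] flags=1000 CS?F → skip
[3] flags=0010 → (cmp)
[4] flags=0010 GT?T → r1=0x65
[5] flags=0010 NE?T → r1=0x59
[6] flags=0010 GT?T → r2=0x82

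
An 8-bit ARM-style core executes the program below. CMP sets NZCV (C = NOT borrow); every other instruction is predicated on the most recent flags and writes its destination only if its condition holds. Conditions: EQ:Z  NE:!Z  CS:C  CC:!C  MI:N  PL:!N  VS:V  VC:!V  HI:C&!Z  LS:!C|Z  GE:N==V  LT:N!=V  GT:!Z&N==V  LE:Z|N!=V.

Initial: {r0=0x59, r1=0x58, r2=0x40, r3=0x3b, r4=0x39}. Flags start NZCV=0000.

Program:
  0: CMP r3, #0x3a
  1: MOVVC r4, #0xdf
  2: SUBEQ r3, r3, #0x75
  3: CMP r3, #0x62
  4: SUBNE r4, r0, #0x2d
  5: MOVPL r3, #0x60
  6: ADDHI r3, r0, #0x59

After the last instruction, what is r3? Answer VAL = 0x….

0: ✓ CMP  NZCV=0010
1: ✓ MOVVC  r4←0xdf
2: · SUBEQ
3: ✓ CMP  NZCV=1000
4: ✓ SUBNE  r4←0x2c
5: · MOVPL
6: · ADDHI

VAL = 0x3b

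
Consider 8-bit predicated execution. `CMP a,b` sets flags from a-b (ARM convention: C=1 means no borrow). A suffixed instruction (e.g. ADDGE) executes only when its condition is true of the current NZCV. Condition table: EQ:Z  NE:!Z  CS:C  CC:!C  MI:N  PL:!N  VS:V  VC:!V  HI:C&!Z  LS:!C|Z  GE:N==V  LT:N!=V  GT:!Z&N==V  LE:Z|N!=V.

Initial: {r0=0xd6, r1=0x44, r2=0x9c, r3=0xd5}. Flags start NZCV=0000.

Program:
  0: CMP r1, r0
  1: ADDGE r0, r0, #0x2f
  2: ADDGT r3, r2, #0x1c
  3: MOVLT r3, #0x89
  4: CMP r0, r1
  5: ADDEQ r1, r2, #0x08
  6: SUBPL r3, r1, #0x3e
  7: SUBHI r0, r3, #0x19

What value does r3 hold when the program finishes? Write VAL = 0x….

[0] flags=0000 → (cmp)
[1] flags=0000 GE?T → r0=0x05
[2] flags=0000 GT?T → r3=0xb8
[3] flags=0000 LT?F → skip
[4] flags=1000 → (cmp)
[5] flags=1000 EQ?F → skip
[6] flags=1000 PL?F → skip
[7] flags=1000 HI?F → skip

VAL = 0xb8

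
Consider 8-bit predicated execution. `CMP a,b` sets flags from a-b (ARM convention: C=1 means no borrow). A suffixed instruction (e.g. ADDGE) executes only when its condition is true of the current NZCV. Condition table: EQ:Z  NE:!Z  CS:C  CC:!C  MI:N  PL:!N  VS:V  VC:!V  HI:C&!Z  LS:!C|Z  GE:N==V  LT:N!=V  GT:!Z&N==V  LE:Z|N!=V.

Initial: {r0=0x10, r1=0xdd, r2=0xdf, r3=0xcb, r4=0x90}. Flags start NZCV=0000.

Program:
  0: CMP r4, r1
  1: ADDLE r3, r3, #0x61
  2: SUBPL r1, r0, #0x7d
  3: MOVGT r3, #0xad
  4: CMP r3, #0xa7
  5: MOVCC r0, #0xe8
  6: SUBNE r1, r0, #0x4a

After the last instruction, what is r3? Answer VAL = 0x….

0: ✓ CMP  NZCV=1000
1: ✓ ADDLE  r3←0x2c
2: · SUBPL
3: · MOVGT
4: ✓ CMP  NZCV=1001
5: ✓ MOVCC  r0←0xe8
6: ✓ SUBNE  r1←0x9e

VAL = 0x2c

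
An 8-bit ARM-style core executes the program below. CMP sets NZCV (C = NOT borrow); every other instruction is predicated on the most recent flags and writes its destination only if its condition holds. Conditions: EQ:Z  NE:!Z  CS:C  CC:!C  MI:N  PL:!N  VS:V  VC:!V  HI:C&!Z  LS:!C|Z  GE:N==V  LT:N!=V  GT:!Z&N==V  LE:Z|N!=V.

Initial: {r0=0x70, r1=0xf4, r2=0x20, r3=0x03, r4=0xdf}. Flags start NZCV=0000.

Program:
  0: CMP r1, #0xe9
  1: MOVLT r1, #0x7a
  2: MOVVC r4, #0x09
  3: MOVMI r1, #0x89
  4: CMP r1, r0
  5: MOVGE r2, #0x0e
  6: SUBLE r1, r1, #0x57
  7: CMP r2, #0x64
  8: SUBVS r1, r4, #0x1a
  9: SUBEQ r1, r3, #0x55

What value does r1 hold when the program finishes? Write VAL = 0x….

VAL = 0x9d

[0] flags=0010 → (cmp)
[1] flags=0010 LT?F → skip
[2] flags=0010 VC?T → r4=0x09
[3] flags=0010 MI?F → skip
[4] flags=1010 → (cmp)
[5] flags=1010 GE?F → skip
[6] flags=1010 LE?T → r1=0x9d
[7] flags=1000 → (cmp)
[8] flags=1000 VS?F → skip
[9] flags=1000 EQ?F → skip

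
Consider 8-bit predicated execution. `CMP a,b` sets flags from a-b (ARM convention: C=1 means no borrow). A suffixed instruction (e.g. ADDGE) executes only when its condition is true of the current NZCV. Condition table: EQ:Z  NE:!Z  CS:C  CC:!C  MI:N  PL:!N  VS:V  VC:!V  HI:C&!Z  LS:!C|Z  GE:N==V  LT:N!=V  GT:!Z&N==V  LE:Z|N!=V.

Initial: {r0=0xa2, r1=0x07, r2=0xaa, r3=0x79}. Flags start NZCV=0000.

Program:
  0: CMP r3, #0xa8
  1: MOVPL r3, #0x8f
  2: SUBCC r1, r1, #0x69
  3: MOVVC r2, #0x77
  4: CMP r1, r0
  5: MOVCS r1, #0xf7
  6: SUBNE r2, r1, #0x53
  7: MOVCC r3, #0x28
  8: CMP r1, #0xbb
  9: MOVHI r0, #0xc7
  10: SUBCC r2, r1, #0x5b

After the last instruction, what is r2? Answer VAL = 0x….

0: ✓ CMP  NZCV=1001
1: · MOVPL
2: ✓ SUBCC  r1←0x9e
3: · MOVVC
4: ✓ CMP  NZCV=1000
5: · MOVCS
6: ✓ SUBNE  r2←0x4b
7: ✓ MOVCC  r3←0x28
8: ✓ CMP  NZCV=1000
9: · MOVHI
10: ✓ SUBCC  r2←0x43

VAL = 0x43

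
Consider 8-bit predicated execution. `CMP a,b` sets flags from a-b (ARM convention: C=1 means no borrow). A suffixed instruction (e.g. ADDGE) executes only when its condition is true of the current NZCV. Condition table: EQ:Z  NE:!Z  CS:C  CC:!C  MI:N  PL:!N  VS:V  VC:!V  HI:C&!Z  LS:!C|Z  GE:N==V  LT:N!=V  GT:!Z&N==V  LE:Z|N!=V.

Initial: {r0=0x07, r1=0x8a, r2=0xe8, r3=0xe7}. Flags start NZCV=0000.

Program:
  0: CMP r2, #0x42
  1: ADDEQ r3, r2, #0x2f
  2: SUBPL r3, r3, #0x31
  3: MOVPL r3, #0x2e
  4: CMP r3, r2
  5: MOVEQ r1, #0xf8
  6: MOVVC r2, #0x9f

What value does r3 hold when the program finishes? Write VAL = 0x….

VAL = 0xe7

[0] flags=1010 → (cmp)
[1] flags=1010 EQ?F → skip
[2] flags=1010 PL?F → skip
[3] flags=1010 PL?F → skip
[4] flags=1000 → (cmp)
[5] flags=1000 EQ?F → skip
[6] flags=1000 VC?T → r2=0x9f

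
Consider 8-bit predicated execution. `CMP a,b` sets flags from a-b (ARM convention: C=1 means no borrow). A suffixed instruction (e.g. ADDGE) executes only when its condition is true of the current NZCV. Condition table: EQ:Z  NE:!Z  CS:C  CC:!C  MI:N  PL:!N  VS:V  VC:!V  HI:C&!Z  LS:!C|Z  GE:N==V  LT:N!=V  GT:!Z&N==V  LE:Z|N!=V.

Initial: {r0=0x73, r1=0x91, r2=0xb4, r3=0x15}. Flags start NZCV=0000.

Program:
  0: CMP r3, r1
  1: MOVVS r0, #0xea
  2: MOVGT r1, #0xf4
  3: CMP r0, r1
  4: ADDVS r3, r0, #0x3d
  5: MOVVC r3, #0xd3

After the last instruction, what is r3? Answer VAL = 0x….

[0] flags=1001 → (cmp)
[1] flags=1001 VS?T → r0=0xea
[2] flags=1001 GT?T → r1=0xf4
[3] flags=1000 → (cmp)
[4] flags=1000 VS?F → skip
[5] flags=1000 VC?T → r3=0xd3

VAL = 0xd3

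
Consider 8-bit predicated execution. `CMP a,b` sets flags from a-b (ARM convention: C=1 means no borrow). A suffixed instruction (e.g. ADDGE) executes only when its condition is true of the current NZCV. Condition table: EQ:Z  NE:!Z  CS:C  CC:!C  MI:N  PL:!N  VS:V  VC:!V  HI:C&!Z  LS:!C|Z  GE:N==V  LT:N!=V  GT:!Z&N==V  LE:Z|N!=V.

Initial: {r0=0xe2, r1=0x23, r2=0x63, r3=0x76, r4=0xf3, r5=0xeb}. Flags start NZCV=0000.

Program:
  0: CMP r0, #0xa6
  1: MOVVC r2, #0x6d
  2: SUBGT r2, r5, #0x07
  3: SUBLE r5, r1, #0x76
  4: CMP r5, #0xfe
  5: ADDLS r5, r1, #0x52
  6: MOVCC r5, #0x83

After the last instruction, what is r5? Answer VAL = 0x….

VAL = 0x83

0: ✓ CMP  NZCV=0010
1: ✓ MOVVC  r2←0x6d
2: ✓ SUBGT  r2←0xe4
3: · SUBLE
4: ✓ CMP  NZCV=1000
5: ✓ ADDLS  r5←0x75
6: ✓ MOVCC  r5←0x83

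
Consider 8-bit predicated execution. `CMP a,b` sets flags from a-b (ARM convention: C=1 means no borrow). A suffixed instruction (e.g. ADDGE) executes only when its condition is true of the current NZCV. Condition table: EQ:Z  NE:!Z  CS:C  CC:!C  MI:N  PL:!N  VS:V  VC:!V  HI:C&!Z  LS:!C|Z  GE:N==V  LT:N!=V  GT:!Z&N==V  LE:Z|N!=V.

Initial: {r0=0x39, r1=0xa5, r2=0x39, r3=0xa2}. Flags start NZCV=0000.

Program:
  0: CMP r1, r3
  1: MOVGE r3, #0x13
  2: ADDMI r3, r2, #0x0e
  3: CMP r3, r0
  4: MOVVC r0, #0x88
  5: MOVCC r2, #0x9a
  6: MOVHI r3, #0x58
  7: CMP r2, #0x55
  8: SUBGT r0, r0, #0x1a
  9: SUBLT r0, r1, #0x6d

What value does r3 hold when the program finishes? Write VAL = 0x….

VAL = 0x13

[0] flags=0010 → (cmp)
[1] flags=0010 GE?T → r3=0x13
[2] flags=0010 MI?F → skip
[3] flags=1000 → (cmp)
[4] flags=1000 VC?T → r0=0x88
[5] flags=1000 CC?T → r2=0x9a
[6] flags=1000 HI?F → skip
[7] flags=0011 → (cmp)
[8] flags=0011 GT?F → skip
[9] flags=0011 LT?T → r0=0x38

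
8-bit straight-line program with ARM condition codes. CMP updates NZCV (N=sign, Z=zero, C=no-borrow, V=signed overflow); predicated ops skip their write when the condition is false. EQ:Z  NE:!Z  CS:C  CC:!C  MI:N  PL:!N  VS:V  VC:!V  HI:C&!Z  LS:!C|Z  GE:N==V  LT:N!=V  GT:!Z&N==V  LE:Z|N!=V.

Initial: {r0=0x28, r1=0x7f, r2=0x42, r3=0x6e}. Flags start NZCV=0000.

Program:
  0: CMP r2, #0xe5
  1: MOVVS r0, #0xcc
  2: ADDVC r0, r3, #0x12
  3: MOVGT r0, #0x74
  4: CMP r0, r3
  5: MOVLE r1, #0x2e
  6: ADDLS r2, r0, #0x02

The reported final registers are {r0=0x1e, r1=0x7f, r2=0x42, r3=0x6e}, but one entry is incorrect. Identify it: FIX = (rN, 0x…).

FIX = (r0, 0x74)

[0] flags=0000 → (cmp)
[1] flags=0000 VS?F → skip
[2] flags=0000 VC?T → r0=0x80
[3] flags=0000 GT?T → r0=0x74
[4] flags=0010 → (cmp)
[5] flags=0010 LE?F → skip
[6] flags=0010 LS?F → skip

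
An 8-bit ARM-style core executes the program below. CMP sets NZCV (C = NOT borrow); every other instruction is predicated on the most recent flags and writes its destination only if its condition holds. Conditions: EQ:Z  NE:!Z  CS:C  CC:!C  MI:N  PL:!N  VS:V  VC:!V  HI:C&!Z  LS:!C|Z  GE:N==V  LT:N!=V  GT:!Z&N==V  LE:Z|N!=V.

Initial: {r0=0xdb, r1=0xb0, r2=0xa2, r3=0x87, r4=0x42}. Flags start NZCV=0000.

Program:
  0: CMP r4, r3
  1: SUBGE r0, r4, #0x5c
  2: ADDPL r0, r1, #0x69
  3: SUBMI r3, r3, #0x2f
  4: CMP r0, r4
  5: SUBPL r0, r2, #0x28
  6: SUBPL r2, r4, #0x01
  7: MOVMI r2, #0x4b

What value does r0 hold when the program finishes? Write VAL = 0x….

0: ✓ CMP  NZCV=1001
1: ✓ SUBGE  r0←0xe6
2: · ADDPL
3: ✓ SUBMI  r3←0x58
4: ✓ CMP  NZCV=1010
5: · SUBPL
6: · SUBPL
7: ✓ MOVMI  r2←0x4b

VAL = 0xe6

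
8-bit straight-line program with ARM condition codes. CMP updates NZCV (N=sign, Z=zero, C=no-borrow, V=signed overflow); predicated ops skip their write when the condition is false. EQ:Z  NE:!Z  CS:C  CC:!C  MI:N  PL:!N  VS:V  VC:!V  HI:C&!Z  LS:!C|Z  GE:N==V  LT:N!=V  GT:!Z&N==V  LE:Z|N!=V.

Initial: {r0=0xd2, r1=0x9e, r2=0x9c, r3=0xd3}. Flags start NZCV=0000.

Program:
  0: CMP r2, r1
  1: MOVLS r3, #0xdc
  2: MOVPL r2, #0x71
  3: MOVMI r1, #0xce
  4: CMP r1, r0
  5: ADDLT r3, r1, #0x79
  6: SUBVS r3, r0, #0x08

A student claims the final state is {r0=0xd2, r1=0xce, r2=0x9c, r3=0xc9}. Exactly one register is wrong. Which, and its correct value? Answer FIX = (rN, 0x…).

0: ✓ CMP  NZCV=1000
1: ✓ MOVLS  r3←0xdc
2: · MOVPL
3: ✓ MOVMI  r1←0xce
4: ✓ CMP  NZCV=1000
5: ✓ ADDLT  r3←0x47
6: · SUBVS

FIX = (r3, 0x47)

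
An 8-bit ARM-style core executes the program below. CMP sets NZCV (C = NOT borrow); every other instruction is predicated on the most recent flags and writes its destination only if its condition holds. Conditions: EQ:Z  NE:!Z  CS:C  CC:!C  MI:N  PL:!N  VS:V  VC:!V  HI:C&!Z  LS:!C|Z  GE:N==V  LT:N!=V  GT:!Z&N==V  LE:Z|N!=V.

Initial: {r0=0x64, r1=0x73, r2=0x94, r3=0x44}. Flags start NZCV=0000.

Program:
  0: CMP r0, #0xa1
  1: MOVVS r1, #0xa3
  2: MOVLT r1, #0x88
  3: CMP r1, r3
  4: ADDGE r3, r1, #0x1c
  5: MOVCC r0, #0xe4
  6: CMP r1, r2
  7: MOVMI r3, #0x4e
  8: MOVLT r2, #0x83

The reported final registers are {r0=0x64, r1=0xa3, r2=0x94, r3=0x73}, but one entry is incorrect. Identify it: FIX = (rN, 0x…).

0: ✓ CMP  NZCV=1001
1: ✓ MOVVS  r1←0xa3
2: · MOVLT
3: ✓ CMP  NZCV=0011
4: · ADDGE
5: · MOVCC
6: ✓ CMP  NZCV=0010
7: · MOVMI
8: · MOVLT

FIX = (r3, 0x44)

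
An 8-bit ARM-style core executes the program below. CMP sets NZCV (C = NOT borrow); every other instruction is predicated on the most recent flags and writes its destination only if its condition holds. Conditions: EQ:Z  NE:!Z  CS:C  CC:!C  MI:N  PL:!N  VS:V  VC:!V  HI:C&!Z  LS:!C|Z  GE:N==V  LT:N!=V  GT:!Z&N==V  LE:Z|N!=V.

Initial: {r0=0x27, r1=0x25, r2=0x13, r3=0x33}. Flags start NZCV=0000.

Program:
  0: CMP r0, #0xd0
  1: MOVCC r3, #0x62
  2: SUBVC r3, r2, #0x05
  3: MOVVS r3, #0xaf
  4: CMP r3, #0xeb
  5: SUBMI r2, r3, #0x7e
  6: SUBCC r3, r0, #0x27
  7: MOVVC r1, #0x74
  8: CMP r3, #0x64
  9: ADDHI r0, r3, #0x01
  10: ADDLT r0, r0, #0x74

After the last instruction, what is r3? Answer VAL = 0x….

VAL = 0x00

0: ✓ CMP  NZCV=0000
1: ✓ MOVCC  r3←0x62
2: ✓ SUBVC  r3←0x0e
3: · MOVVS
4: ✓ CMP  NZCV=0000
5: · SUBMI
6: ✓ SUBCC  r3←0x00
7: ✓ MOVVC  r1←0x74
8: ✓ CMP  NZCV=1000
9: · ADDHI
10: ✓ ADDLT  r0←0x9b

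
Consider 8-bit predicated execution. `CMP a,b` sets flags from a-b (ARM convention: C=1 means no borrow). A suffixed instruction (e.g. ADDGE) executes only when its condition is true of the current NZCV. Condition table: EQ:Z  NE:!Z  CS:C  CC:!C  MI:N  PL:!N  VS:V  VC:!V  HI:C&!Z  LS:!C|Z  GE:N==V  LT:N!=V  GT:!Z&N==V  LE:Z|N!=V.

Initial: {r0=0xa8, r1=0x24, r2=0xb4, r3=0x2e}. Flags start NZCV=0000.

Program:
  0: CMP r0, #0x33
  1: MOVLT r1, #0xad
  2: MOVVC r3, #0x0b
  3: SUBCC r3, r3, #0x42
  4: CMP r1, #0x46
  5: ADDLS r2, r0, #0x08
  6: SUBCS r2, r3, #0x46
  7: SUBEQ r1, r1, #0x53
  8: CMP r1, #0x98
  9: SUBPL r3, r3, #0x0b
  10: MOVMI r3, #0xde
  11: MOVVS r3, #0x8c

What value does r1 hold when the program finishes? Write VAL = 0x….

VAL = 0xad

0: ✓ CMP  NZCV=0011
1: ✓ MOVLT  r1←0xad
2: · MOVVC
3: · SUBCC
4: ✓ CMP  NZCV=0011
5: · ADDLS
6: ✓ SUBCS  r2←0xe8
7: · SUBEQ
8: ✓ CMP  NZCV=0010
9: ✓ SUBPL  r3←0x23
10: · MOVMI
11: · MOVVS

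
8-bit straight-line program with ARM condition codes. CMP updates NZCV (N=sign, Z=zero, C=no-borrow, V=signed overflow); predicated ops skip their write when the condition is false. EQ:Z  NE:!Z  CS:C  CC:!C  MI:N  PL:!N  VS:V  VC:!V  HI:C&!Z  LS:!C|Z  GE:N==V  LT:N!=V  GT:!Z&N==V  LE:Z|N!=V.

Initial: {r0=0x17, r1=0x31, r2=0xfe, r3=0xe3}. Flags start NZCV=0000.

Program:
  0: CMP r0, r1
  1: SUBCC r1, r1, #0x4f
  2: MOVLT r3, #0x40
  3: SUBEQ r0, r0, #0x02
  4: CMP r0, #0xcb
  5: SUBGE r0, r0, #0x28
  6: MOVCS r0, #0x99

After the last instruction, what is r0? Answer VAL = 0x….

VAL = 0xef

0: ✓ CMP  NZCV=1000
1: ✓ SUBCC  r1←0xe2
2: ✓ MOVLT  r3←0x40
3: · SUBEQ
4: ✓ CMP  NZCV=0000
5: ✓ SUBGE  r0←0xef
6: · MOVCS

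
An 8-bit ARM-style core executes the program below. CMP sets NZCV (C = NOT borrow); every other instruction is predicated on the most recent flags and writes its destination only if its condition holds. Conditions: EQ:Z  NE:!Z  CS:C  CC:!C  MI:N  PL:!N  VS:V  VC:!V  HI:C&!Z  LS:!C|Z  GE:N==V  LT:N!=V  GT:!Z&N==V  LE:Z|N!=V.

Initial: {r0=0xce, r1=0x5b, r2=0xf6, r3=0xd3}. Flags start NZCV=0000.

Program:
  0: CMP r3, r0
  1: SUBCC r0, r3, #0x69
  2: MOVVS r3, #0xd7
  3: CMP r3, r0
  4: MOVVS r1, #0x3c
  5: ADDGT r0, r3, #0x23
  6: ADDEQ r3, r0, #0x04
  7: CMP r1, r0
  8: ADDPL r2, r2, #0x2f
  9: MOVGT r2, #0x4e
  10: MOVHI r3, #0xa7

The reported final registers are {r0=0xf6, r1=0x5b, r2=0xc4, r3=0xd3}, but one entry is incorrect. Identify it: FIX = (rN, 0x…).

[0] flags=0010 → (cmp)
[1] flags=0010 CC?F → skip
[2] flags=0010 VS?F → skip
[3] flags=0010 → (cmp)
[4] flags=0010 VS?F → skip
[5] flags=0010 GT?T → r0=0xf6
[6] flags=0010 EQ?F → skip
[7] flags=0000 → (cmp)
[8] flags=0000 PL?T → r2=0x25
[9] flags=0000 GT?T → r2=0x4e
[10] flags=0000 HI?F → skip

FIX = (r2, 0x4e)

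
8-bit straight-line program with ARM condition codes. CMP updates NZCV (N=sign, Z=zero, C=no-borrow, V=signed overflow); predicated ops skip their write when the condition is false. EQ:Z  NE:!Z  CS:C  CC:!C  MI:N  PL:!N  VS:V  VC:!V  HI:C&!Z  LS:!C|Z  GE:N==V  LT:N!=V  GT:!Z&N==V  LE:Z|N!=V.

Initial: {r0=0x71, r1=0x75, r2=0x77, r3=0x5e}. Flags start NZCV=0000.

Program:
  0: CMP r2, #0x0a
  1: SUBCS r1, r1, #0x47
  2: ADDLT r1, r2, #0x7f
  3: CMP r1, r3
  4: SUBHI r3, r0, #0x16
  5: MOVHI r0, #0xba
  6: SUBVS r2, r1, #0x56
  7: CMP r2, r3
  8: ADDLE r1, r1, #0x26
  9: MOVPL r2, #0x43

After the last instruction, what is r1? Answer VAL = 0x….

[0] flags=0010 → (cmp)
[1] flags=0010 CS?T → r1=0x2e
[2] flags=0010 LT?F → skip
[3] flags=1000 → (cmp)
[4] flags=1000 HI?F → skip
[5] flags=1000 HI?F → skip
[6] flags=1000 VS?F → skip
[7] flags=0010 → (cmp)
[8] flags=0010 LE?F → skip
[9] flags=0010 PL?T → r2=0x43

VAL = 0x2e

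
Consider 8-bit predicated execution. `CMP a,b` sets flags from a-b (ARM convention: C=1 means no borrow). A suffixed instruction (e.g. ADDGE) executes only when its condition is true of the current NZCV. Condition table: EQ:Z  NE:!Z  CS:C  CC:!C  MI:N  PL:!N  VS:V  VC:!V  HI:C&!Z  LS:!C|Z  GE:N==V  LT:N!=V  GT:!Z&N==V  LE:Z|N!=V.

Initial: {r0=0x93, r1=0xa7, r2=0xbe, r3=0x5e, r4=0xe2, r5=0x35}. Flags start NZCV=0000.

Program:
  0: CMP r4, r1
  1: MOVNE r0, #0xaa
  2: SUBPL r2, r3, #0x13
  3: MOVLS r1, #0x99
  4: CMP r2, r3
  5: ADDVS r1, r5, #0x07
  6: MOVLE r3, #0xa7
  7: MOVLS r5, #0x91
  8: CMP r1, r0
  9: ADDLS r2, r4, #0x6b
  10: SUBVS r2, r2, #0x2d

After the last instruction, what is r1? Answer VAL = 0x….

VAL = 0xa7

0: ✓ CMP  NZCV=0010
1: ✓ MOVNE  r0←0xaa
2: ✓ SUBPL  r2←0x4b
3: · MOVLS
4: ✓ CMP  NZCV=1000
5: · ADDVS
6: ✓ MOVLE  r3←0xa7
7: ✓ MOVLS  r5←0x91
8: ✓ CMP  NZCV=1000
9: ✓ ADDLS  r2←0x4d
10: · SUBVS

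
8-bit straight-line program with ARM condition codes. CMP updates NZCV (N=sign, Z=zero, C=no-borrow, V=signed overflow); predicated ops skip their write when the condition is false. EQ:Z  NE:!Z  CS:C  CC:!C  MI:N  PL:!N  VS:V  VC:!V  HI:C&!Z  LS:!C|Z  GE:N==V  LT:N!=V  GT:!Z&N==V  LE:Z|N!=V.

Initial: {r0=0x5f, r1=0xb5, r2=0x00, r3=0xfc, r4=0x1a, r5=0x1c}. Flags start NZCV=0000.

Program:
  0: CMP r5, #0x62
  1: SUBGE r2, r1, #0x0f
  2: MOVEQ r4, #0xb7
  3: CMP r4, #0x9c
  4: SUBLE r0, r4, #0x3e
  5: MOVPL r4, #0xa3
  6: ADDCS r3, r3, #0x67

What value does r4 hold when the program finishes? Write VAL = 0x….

VAL = 0xa3

0: ✓ CMP  NZCV=1000
1: · SUBGE
2: · MOVEQ
3: ✓ CMP  NZCV=0000
4: · SUBLE
5: ✓ MOVPL  r4←0xa3
6: · ADDCS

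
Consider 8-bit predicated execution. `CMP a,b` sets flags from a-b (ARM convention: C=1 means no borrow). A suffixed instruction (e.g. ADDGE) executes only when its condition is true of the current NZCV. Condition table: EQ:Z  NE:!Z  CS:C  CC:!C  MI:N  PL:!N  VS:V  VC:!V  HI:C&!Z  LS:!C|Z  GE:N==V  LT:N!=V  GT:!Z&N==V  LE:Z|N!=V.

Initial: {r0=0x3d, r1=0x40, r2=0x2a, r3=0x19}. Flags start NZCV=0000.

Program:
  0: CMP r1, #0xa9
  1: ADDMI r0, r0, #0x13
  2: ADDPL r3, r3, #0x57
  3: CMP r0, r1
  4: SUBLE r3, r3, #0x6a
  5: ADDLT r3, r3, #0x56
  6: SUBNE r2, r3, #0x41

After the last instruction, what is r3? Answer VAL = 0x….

VAL = 0x19

0: ✓ CMP  NZCV=1001
1: ✓ ADDMI  r0←0x50
2: · ADDPL
3: ✓ CMP  NZCV=0010
4: · SUBLE
5: · ADDLT
6: ✓ SUBNE  r2←0xd8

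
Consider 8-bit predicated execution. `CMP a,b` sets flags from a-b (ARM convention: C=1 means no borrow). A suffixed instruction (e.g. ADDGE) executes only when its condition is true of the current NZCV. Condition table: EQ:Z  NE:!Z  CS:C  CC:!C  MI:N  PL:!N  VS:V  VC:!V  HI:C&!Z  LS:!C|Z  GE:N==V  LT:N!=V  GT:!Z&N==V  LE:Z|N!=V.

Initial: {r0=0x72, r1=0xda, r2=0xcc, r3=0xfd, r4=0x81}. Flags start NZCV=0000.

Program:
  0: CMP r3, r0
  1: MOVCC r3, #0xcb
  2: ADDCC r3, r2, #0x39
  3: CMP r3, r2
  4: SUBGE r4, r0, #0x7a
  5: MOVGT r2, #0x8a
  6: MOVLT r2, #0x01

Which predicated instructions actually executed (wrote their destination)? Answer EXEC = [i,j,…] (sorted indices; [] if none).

EXEC = [4,5]

0: ✓ CMP  NZCV=1010
1: · MOVCC
2: · ADDCC
3: ✓ CMP  NZCV=0010
4: ✓ SUBGE  r4←0xf8
5: ✓ MOVGT  r2←0x8a
6: · MOVLT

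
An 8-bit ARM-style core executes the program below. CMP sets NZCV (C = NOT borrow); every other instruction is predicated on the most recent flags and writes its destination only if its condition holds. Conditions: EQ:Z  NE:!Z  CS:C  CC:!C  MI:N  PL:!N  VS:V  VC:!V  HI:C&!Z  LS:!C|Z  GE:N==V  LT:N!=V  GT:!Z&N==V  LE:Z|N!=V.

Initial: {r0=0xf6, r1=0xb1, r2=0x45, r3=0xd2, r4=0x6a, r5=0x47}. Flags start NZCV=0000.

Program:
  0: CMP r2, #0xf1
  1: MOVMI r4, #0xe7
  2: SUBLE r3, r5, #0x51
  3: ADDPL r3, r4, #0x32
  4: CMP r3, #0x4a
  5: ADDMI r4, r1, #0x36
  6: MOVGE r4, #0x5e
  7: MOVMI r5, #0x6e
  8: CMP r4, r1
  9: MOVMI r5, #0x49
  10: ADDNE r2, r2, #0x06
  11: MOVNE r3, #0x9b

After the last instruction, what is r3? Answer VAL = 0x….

VAL = 0x9b

[0] flags=0000 → (cmp)
[1] flags=0000 MI?F → skip
[2] flags=0000 LE?F → skip
[3] flags=0000 PL?T → r3=0x9c
[4] flags=0011 → (cmp)
[5] flags=0011 MI?F → skip
[6] flags=0011 GE?F → skip
[7] flags=0011 MI?F → skip
[8] flags=1001 → (cmp)
[9] flags=1001 MI?T → r5=0x49
[10] flags=1001 NE?T → r2=0x4b
[11] flags=1001 NE?T → r3=0x9b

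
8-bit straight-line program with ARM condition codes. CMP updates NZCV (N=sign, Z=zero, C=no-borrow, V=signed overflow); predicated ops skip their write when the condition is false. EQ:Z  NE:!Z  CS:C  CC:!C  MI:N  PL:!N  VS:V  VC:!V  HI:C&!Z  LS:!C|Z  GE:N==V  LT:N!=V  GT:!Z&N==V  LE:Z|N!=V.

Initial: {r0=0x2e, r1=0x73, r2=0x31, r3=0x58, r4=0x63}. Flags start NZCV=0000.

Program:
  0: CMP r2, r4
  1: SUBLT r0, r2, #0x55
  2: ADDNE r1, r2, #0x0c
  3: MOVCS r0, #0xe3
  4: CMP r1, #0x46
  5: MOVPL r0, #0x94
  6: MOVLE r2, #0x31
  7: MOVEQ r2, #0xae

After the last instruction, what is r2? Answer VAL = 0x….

VAL = 0x31

[0] flags=1000 → (cmp)
[1] flags=1000 LT?T → r0=0xdc
[2] flags=1000 NE?T → r1=0x3d
[3] flags=1000 CS?F → skip
[4] flags=1000 → (cmp)
[5] flags=1000 PL?F → skip
[6] flags=1000 LE?T → r2=0x31
[7] flags=1000 EQ?F → skip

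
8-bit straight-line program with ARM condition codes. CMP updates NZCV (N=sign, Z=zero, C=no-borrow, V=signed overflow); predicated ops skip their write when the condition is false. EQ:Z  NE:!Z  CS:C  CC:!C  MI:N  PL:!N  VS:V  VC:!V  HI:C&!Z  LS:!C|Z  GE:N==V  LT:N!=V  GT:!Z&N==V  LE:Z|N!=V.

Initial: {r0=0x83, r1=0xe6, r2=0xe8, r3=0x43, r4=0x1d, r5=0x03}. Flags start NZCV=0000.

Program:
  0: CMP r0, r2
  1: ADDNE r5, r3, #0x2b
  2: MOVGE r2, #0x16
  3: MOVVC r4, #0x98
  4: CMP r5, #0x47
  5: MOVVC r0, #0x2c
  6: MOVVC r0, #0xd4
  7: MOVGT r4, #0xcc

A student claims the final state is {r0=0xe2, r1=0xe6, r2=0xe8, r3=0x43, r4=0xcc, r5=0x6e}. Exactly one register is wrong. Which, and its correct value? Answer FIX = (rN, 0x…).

FIX = (r0, 0xd4)

0: ✓ CMP  NZCV=1000
1: ✓ ADDNE  r5←0x6e
2: · MOVGE
3: ✓ MOVVC  r4←0x98
4: ✓ CMP  NZCV=0010
5: ✓ MOVVC  r0←0x2c
6: ✓ MOVVC  r0←0xd4
7: ✓ MOVGT  r4←0xcc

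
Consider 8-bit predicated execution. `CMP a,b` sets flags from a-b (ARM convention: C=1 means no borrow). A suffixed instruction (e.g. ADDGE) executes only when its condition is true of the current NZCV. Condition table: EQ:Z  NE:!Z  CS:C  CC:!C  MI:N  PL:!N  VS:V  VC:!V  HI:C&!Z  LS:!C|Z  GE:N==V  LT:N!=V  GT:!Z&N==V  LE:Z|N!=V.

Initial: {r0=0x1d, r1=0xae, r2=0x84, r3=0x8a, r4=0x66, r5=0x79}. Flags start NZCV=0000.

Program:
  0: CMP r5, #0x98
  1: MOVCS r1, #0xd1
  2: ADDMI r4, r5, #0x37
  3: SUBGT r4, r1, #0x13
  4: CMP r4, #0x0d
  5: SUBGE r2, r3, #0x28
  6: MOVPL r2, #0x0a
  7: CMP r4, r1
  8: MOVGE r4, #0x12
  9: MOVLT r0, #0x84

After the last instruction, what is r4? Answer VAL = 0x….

VAL = 0x9b

0: ✓ CMP  NZCV=1001
1: · MOVCS
2: ✓ ADDMI  r4←0xb0
3: ✓ SUBGT  r4←0x9b
4: ✓ CMP  NZCV=1010
5: · SUBGE
6: · MOVPL
7: ✓ CMP  NZCV=1000
8: · MOVGE
9: ✓ MOVLT  r0←0x84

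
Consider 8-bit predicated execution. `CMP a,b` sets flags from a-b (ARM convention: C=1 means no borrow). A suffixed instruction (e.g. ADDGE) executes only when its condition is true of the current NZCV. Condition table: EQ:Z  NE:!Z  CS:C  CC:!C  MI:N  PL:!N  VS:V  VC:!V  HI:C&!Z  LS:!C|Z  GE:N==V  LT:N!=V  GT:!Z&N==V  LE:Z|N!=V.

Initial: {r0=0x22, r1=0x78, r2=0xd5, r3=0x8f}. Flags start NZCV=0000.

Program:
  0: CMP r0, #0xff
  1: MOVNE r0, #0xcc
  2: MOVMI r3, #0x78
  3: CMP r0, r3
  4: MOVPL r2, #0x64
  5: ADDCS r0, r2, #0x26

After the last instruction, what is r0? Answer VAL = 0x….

0: ✓ CMP  NZCV=0000
1: ✓ MOVNE  r0←0xcc
2: · MOVMI
3: ✓ CMP  NZCV=0010
4: ✓ MOVPL  r2←0x64
5: ✓ ADDCS  r0←0x8a

VAL = 0x8a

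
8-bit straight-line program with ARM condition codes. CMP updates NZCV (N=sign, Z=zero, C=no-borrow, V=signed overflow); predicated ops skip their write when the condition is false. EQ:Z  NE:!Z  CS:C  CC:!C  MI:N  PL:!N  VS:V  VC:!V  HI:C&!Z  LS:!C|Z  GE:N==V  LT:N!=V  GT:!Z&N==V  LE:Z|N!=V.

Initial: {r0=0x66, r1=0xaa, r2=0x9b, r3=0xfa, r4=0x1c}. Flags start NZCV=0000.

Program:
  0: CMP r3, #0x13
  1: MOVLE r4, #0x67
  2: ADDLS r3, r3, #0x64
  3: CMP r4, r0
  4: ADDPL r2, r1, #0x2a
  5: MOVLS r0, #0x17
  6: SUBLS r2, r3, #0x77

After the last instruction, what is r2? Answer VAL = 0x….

VAL = 0xd4

0: ✓ CMP  NZCV=1010
1: ✓ MOVLE  r4←0x67
2: · ADDLS
3: ✓ CMP  NZCV=0010
4: ✓ ADDPL  r2←0xd4
5: · MOVLS
6: · SUBLS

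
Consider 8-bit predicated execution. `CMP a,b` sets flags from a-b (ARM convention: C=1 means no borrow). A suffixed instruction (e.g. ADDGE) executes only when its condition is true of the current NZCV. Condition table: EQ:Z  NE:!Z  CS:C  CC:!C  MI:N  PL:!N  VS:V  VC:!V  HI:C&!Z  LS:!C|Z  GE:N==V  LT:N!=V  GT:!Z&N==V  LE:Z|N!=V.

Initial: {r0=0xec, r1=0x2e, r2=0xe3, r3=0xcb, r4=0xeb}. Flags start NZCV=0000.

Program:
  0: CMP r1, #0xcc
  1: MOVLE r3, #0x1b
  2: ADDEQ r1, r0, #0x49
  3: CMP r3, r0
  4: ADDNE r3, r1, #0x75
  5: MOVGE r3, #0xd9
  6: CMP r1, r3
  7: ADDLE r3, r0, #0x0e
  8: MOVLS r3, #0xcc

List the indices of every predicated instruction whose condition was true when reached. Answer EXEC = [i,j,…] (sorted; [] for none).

0: ✓ CMP  NZCV=0000
1: · MOVLE
2: · ADDEQ
3: ✓ CMP  NZCV=1000
4: ✓ ADDNE  r3←0xa3
5: · MOVGE
6: ✓ CMP  NZCV=1001
7: · ADDLE
8: ✓ MOVLS  r3←0xcc

EXEC = [4,8]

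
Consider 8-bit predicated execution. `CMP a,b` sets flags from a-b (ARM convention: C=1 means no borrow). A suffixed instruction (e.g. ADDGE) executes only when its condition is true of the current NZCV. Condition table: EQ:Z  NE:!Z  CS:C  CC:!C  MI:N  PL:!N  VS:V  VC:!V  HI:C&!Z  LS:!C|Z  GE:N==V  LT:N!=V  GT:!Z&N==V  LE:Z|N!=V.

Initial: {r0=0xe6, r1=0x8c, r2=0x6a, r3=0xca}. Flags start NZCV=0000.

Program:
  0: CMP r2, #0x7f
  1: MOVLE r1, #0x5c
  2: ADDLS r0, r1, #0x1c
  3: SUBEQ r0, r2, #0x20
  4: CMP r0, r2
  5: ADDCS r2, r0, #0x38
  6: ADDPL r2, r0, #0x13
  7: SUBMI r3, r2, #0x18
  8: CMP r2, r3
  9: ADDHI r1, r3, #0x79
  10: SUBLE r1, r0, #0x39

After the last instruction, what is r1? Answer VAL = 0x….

VAL = 0x3f

[0] flags=1000 → (cmp)
[1] flags=1000 LE?T → r1=0x5c
[2] flags=1000 LS?T → r0=0x78
[3] flags=1000 EQ?F → skip
[4] flags=0010 → (cmp)
[5] flags=0010 CS?T → r2=0xb0
[6] flags=0010 PL?T → r2=0x8b
[7] flags=0010 MI?F → skip
[8] flags=1000 → (cmp)
[9] flags=1000 HI?F → skip
[10] flags=1000 LE?T → r1=0x3f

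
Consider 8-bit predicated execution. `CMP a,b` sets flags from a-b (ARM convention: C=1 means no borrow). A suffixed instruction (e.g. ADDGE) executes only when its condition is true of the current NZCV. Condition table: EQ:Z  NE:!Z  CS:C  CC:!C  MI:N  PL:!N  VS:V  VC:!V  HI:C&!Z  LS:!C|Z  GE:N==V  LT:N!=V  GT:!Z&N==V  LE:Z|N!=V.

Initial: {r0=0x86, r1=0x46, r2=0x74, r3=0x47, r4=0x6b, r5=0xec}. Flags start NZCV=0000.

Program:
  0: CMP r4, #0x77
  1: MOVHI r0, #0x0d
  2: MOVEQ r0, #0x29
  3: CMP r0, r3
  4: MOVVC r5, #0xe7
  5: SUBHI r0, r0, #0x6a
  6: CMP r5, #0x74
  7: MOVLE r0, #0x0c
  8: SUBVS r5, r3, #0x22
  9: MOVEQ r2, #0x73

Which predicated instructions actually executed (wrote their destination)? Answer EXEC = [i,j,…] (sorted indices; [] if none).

[0] flags=1000 → (cmp)
[1] flags=1000 HI?F → skip
[2] flags=1000 EQ?F → skip
[3] flags=0011 → (cmp)
[4] flags=0011 VC?F → skip
[5] flags=0011 HI?T → r0=0x1c
[6] flags=0011 → (cmp)
[7] flags=0011 LE?T → r0=0x0c
[8] flags=0011 VS?T → r5=0x25
[9] flags=0011 EQ?F → skip

EXEC = [5,7,8]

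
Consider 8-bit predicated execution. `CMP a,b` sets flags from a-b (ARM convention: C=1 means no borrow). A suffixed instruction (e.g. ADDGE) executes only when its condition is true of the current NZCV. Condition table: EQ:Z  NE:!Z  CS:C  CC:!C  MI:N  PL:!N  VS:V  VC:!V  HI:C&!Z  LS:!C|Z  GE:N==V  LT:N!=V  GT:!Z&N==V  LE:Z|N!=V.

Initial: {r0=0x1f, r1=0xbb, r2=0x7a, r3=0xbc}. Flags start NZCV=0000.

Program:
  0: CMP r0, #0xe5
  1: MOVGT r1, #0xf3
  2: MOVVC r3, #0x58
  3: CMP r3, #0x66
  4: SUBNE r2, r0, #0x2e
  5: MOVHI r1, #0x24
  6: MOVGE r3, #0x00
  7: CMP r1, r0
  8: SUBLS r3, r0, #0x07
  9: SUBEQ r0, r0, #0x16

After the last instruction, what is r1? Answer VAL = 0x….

VAL = 0xf3

[0] flags=0000 → (cmp)
[1] flags=0000 GT?T → r1=0xf3
[2] flags=0000 VC?T → r3=0x58
[3] flags=1000 → (cmp)
[4] flags=1000 NE?T → r2=0xf1
[5] flags=1000 HI?F → skip
[6] flags=1000 GE?F → skip
[7] flags=1010 → (cmp)
[8] flags=1010 LS?F → skip
[9] flags=1010 EQ?F → skip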